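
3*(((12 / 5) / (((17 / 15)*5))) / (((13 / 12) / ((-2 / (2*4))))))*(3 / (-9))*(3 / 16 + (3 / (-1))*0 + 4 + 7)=4833 / 4420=1.09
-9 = -9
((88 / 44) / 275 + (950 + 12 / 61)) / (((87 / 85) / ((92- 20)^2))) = 468243804672 / 97295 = 4812619.40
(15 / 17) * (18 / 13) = 1.22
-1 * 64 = -64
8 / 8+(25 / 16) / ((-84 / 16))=59 / 84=0.70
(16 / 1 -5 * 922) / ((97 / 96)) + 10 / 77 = -33957878 / 7469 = -4546.51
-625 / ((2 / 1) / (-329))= 205625 / 2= 102812.50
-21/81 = -7/27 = -0.26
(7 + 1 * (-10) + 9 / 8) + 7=41 / 8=5.12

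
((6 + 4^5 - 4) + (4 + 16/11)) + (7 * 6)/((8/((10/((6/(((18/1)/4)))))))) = 94233/88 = 1070.83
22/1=22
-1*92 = -92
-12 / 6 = -2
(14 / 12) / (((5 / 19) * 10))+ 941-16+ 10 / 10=277933 / 300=926.44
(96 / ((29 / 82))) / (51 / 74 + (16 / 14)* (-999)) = -1359232 / 5713493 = -0.24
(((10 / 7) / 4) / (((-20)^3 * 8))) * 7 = -0.00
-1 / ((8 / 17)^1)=-17 / 8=-2.12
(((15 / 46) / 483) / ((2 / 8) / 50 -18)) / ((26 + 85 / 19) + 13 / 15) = -35625 / 29759407601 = -0.00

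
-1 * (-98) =98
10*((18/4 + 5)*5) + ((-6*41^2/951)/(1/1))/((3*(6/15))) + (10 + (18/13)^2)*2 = 78751708/160719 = 490.00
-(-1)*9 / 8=9 / 8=1.12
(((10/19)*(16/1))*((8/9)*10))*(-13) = -166400/171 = -973.10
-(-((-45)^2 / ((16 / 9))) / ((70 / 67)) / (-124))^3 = -14565218566638375 / 21429355544576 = -679.69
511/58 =8.81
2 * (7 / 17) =14 / 17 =0.82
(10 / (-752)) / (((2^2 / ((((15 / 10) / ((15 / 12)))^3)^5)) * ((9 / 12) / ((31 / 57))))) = -202440757248 / 5450439453125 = -0.04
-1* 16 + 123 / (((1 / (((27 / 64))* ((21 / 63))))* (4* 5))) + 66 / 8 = -8813 / 1280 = -6.89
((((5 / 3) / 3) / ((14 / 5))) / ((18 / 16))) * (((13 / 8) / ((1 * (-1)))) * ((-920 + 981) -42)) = -6175 / 1134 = -5.45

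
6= 6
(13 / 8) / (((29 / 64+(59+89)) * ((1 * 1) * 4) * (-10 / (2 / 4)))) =-13 / 95010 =-0.00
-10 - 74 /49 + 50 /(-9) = -7526 /441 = -17.07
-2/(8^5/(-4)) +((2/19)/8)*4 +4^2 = 1249299/77824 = 16.05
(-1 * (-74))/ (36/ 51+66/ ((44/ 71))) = 2516/ 3645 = 0.69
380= 380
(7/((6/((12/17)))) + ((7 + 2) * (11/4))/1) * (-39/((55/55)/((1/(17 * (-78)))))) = 1739/2312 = 0.75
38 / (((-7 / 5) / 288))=-54720 / 7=-7817.14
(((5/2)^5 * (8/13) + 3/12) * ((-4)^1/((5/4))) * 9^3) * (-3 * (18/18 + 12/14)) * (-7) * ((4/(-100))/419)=27451224/52375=524.13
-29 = -29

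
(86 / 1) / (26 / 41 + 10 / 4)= 7052 / 257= 27.44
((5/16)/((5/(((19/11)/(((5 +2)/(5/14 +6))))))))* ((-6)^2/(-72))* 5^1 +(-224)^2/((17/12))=20770311817/586432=35418.11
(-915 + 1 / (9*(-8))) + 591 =-23329 / 72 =-324.01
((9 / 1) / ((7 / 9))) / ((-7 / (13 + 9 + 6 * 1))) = -324 / 7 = -46.29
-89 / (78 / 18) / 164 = -267 / 2132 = -0.13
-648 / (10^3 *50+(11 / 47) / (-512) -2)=-15593472 / 1203151861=-0.01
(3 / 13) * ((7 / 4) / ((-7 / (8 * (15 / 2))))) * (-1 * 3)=135 / 13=10.38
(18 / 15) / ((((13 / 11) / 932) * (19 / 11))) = 676632 / 1235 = 547.88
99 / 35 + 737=25894 / 35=739.83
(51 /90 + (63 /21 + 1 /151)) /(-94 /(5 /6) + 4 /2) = -0.03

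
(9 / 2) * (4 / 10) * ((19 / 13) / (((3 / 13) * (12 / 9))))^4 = 1172889 / 1280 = 916.32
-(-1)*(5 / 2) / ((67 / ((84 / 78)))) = 35 / 871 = 0.04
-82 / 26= -41 / 13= -3.15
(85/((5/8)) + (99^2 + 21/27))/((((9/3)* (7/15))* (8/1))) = 55900/63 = 887.30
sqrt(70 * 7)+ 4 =4+ 7 * sqrt(10) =26.14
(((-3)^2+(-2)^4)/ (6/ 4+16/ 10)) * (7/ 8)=875/ 124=7.06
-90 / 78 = -15 / 13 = -1.15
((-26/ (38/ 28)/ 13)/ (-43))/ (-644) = -0.00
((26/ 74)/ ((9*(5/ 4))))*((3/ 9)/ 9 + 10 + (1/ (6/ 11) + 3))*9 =20878/ 4995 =4.18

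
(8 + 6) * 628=8792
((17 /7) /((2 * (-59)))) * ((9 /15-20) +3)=697 /2065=0.34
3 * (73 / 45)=73 / 15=4.87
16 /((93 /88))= 1408 /93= 15.14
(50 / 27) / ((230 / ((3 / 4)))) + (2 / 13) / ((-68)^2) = 37777 / 6221592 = 0.01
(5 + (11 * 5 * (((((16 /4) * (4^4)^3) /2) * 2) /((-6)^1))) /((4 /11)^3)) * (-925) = 35501965298125 /3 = 11833988432708.33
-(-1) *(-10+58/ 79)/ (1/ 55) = -40260/ 79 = -509.62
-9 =-9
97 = 97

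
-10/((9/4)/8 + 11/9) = -2880/433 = -6.65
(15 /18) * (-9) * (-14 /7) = 15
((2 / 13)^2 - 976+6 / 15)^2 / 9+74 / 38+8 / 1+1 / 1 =12913218088636 / 122098275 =105760.86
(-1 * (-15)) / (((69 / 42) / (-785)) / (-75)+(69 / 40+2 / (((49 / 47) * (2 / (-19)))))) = -346185000 / 380791081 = -0.91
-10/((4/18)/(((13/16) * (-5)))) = 182.81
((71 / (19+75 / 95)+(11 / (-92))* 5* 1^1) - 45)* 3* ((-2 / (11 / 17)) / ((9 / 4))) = 2058717 / 11891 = 173.13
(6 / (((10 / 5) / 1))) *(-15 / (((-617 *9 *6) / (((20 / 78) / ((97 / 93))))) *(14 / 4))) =1550 / 16338777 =0.00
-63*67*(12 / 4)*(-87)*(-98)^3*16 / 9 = -1843365944448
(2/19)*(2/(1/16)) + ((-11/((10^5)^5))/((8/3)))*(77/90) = 153599999999999999999999983907/45600000000000000000000000000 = 3.37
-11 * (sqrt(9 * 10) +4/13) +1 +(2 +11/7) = -103.17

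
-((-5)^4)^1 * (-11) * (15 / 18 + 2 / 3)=20625 / 2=10312.50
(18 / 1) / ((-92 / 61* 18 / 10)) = -305 / 46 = -6.63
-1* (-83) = 83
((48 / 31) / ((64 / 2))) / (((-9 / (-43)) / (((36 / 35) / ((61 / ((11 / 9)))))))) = 946 / 198555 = 0.00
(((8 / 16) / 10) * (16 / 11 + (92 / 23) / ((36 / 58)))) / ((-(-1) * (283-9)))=391 / 271260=0.00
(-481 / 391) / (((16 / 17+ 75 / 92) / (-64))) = 123136 / 2747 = 44.83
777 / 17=45.71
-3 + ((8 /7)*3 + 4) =31 /7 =4.43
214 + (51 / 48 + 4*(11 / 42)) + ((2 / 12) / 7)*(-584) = 22647 / 112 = 202.21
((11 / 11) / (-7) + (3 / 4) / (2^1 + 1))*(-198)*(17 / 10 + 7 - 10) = 3861 / 140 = 27.58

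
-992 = -992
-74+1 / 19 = -1405 / 19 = -73.95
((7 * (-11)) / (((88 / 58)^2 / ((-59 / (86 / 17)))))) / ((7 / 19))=16026937 / 15136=1058.86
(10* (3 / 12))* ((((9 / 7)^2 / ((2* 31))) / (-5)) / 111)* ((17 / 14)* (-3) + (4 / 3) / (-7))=207 / 449624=0.00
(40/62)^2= 400/961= 0.42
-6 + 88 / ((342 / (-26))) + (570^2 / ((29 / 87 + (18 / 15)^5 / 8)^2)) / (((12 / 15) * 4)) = 6103456428208295 / 24961677804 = 244513.07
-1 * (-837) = 837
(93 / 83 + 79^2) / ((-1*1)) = -518096 / 83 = -6242.12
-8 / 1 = -8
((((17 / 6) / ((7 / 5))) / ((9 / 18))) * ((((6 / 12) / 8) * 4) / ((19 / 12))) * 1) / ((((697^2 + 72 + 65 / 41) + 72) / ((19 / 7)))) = 3485 / 976282762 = 0.00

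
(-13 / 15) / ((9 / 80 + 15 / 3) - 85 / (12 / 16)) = 0.01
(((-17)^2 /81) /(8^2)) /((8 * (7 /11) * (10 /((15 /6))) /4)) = 3179 /290304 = 0.01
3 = 3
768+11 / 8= 6155 / 8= 769.38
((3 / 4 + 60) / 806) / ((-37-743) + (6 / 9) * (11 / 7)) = -5103 / 52738192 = -0.00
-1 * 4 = -4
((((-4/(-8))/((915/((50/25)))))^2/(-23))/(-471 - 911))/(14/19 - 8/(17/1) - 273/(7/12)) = -323/4020492849990300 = -0.00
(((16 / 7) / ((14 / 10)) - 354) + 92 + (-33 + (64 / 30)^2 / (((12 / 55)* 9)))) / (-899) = 17327641 / 53521965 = 0.32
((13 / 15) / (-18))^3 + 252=4960113803 / 19683000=252.00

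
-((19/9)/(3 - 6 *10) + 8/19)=-197/513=-0.38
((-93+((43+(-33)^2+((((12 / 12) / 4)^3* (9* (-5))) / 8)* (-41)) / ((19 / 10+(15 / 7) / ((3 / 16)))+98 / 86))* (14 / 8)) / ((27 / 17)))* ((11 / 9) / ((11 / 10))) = 168138172495 / 5418192384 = 31.03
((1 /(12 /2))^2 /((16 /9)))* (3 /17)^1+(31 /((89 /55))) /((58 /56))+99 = 329953535 /2808128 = 117.50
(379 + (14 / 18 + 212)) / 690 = 2663 / 3105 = 0.86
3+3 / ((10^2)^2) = 3.00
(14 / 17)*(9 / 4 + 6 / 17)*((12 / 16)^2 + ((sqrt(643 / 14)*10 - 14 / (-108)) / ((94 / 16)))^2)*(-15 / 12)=-7109909150545 / 19856824704 - 82600*sqrt(9002) / 5745609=-359.42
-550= -550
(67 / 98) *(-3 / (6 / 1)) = -67 / 196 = -0.34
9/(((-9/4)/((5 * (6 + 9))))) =-300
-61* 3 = -183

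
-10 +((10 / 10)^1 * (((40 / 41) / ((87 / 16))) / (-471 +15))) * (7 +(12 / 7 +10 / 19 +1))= -90174410 / 9013809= -10.00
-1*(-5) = 5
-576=-576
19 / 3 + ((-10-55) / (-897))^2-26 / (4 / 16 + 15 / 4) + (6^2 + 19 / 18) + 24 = 32213 / 529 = 60.89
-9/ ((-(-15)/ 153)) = -459/ 5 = -91.80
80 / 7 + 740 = 5260 / 7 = 751.43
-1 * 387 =-387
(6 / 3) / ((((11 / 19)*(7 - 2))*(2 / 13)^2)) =3211 / 110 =29.19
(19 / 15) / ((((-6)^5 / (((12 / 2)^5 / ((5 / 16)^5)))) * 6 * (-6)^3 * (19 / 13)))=851968 / 3796875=0.22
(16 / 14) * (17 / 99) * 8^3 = 69632 / 693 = 100.48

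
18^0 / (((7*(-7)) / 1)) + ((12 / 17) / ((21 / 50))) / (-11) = -1587 / 9163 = -0.17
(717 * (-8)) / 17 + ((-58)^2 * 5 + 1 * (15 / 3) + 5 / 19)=5325576 / 323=16487.85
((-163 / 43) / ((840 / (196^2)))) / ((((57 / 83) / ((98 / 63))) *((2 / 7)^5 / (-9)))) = 545943949103 / 294120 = 1856194.58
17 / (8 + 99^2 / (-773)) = -13141 / 3617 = -3.63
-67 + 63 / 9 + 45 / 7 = -375 / 7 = -53.57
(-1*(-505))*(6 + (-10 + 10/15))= -5050/3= -1683.33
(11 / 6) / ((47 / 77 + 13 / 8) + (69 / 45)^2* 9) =84700 / 1080867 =0.08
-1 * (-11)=11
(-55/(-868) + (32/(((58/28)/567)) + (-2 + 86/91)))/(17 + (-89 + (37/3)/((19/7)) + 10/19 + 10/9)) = -490084642773/3683041180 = -133.07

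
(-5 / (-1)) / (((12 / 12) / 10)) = 50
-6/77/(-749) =6/57673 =0.00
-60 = -60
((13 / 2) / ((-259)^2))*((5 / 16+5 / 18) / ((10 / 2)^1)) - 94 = -1816016611 / 19319328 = -94.00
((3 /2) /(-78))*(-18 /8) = 9 /208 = 0.04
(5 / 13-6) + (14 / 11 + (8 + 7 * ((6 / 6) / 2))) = 2047 / 286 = 7.16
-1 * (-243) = 243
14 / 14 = 1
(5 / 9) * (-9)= -5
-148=-148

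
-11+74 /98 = -502 /49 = -10.24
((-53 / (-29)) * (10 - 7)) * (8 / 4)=318 / 29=10.97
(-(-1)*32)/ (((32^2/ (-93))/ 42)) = -1953/ 16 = -122.06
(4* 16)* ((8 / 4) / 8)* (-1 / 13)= -16 / 13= -1.23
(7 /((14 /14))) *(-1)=-7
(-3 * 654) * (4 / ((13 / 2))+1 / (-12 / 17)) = 40875 / 26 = 1572.12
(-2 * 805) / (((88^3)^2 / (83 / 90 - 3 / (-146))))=-498617 / 152556742508544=-0.00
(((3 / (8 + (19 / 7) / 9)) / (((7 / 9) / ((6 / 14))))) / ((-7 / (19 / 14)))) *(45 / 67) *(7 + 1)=-2493180 / 12019063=-0.21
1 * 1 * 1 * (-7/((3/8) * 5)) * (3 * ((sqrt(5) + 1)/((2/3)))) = -84 * sqrt(5)/5 - 84/5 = -54.37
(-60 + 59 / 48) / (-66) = 2821 / 3168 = 0.89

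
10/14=5/7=0.71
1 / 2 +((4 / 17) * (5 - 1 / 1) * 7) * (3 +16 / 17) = 15297 / 578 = 26.47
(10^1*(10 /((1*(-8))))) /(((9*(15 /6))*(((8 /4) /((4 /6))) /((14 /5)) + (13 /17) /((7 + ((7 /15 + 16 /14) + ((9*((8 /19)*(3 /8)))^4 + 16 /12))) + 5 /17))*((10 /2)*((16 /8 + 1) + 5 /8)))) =-31079792968 /1140572209365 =-0.03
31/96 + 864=82975/96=864.32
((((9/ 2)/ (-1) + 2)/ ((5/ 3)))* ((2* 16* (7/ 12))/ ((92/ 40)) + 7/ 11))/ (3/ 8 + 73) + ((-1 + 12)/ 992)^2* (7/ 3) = -78319857007/ 438432986112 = -0.18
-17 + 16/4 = -13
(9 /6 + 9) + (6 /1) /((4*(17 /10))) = 11.38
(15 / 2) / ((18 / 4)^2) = 10 / 27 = 0.37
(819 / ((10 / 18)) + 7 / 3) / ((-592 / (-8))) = 11074 / 555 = 19.95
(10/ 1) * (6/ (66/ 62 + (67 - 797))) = -0.08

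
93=93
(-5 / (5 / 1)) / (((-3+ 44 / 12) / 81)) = -243 / 2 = -121.50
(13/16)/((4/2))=13/32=0.41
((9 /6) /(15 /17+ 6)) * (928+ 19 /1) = 16099 /78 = 206.40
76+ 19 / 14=1083 / 14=77.36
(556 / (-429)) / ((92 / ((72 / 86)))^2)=-15012 / 139871303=-0.00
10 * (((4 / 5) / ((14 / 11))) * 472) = 20768 / 7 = 2966.86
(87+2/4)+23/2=99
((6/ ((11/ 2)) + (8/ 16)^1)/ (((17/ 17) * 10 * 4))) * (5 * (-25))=-875/ 176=-4.97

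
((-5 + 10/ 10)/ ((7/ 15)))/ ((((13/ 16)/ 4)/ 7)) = -3840/ 13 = -295.38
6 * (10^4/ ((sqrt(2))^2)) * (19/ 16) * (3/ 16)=106875/ 16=6679.69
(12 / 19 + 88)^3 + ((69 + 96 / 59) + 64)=281813789773 / 404681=696385.03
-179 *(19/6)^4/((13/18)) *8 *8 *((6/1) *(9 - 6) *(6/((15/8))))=-5971829504/65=-91874300.06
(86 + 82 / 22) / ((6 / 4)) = 658 / 11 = 59.82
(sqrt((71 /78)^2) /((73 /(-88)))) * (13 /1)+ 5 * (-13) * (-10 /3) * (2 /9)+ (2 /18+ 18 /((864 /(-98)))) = 503831 /15768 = 31.95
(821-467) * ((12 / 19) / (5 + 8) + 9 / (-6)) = -126909 / 247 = -513.80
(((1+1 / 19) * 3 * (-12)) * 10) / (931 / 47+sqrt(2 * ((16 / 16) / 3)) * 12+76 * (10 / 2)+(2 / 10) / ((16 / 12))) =-2544504048000 / 2683975110499+25447680000 * sqrt(6) / 2683975110499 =-0.92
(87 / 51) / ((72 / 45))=145 / 136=1.07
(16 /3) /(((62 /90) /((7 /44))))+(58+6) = 22244 /341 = 65.23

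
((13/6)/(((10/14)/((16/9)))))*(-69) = -16744/45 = -372.09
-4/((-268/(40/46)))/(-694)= -10/534727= -0.00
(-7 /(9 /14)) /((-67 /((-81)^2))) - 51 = 68025 /67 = 1015.30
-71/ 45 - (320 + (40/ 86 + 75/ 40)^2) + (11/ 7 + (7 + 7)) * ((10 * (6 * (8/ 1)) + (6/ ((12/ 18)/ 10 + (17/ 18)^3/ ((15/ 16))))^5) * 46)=10924331680657568364171539344643/ 1562674788413895296427840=6990790.25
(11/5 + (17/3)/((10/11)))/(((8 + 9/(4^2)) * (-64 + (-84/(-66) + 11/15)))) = -22264/1401373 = -0.02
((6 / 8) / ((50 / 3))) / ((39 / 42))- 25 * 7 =-227437 / 1300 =-174.95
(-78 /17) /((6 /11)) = -143 /17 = -8.41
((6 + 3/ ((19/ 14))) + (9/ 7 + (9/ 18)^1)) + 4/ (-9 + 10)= 3723/ 266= 14.00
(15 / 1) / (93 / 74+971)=0.02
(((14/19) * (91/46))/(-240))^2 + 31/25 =545607025/439992576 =1.24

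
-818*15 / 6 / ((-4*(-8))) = -2045 / 32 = -63.91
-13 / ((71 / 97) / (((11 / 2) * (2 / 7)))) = -13871 / 497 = -27.91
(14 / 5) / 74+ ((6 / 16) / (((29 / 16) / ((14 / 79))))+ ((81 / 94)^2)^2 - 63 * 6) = -12487640122462453 / 33090873546160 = -377.37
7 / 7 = 1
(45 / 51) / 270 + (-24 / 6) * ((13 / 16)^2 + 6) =-260833 / 9792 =-26.64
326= 326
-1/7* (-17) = 17/7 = 2.43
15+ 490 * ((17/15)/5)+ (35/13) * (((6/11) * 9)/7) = 274463/2145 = 127.95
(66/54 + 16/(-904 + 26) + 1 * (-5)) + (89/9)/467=-2321665/615039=-3.77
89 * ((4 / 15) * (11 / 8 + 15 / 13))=23407 / 390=60.02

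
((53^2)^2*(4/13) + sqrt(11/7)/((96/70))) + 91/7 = 2427854.22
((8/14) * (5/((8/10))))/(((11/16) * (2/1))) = 200/77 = 2.60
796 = 796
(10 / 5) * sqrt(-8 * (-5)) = 4 * sqrt(10) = 12.65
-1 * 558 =-558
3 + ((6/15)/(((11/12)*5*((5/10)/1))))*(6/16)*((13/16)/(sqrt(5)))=117*sqrt(5)/11000 + 3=3.02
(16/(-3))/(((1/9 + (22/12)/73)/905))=-6342240/179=-35431.51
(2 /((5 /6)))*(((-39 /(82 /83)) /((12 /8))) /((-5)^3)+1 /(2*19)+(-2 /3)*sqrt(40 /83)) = -0.54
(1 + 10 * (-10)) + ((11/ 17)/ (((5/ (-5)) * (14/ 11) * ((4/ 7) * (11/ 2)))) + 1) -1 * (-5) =-6335/ 68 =-93.16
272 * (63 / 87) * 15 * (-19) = -1627920 / 29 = -56135.17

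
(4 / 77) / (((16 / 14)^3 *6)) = 49 / 8448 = 0.01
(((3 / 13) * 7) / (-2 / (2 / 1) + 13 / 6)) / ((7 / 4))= 0.79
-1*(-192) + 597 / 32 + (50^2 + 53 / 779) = 67572935 / 24928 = 2710.72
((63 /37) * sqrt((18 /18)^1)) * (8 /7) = 72 /37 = 1.95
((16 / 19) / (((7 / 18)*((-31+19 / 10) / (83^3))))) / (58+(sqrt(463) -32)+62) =-16101521920 / 31310727+182971840*sqrt(463) / 31310727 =-388.51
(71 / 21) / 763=71 / 16023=0.00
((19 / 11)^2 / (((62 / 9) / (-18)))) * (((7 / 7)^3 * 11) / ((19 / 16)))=-24624 / 341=-72.21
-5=-5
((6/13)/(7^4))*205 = 1230/31213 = 0.04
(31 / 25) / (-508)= -31 / 12700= -0.00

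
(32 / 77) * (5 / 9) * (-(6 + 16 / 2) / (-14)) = 160 / 693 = 0.23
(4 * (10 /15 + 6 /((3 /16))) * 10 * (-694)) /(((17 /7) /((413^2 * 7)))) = -22737448102880 /51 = -445832315742.75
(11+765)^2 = 602176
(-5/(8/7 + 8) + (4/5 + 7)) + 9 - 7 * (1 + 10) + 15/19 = -364541/6080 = -59.96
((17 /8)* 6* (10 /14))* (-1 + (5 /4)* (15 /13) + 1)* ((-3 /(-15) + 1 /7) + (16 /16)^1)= 179775 /10192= 17.64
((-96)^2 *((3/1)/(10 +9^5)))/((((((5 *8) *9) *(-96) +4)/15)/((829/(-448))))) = 1342980/3571474907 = 0.00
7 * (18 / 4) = 63 / 2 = 31.50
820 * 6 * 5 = 24600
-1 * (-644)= 644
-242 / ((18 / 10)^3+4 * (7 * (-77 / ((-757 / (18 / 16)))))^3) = -1679666216096000 / 54747906035391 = -30.68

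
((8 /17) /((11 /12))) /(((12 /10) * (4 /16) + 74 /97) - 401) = -31040 /24181531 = -0.00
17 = 17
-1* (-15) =15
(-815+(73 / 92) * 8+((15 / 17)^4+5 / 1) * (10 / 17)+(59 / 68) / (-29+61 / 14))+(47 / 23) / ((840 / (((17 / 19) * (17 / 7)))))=-2938370580314581 / 3648407752920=-805.38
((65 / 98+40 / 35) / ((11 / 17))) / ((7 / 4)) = 6018 / 3773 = 1.60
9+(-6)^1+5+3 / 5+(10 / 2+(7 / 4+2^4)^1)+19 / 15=1957 / 60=32.62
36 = 36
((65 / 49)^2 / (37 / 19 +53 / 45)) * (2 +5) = 3612375 / 916496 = 3.94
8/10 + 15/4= 91/20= 4.55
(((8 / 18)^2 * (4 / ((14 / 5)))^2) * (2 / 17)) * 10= 32000 / 67473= 0.47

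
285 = 285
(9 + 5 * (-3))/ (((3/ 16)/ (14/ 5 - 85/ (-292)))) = -36104/ 365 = -98.92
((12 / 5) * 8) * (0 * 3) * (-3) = 0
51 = 51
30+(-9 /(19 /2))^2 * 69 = 91.93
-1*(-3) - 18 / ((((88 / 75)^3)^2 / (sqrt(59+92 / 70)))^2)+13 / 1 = -108286217695078850866638139 / 754849045375883512119296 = -143.45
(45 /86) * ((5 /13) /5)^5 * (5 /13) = 225 /415105574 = 0.00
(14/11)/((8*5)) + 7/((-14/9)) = -983/220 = -4.47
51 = 51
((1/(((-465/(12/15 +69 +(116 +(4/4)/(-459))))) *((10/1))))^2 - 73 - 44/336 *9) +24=-40001271877415273/797203736437500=-50.18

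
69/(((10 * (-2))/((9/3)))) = -207/20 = -10.35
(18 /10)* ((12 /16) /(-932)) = -27 /18640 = -0.00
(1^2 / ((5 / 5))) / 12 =1 / 12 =0.08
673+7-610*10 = -5420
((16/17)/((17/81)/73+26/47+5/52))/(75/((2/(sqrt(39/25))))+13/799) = -43469726976/4061633282753417+20037872223360 * sqrt(39)/4061633282753417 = 0.03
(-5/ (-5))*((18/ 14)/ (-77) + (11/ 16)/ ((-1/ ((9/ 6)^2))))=-53937/ 34496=-1.56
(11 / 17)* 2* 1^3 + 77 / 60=2629 / 1020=2.58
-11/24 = -0.46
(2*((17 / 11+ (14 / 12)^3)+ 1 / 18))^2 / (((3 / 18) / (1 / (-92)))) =-57410929 / 21640608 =-2.65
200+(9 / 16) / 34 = 108809 / 544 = 200.02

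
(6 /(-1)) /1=-6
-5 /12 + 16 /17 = 107 /204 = 0.52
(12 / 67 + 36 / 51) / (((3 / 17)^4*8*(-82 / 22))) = -756602 / 24723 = -30.60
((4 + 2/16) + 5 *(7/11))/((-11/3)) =-1929/968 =-1.99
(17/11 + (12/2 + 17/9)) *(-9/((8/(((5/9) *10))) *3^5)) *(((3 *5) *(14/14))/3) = -58375/48114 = -1.21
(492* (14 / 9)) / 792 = 287 / 297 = 0.97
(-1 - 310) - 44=-355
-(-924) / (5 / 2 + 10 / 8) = 1232 / 5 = 246.40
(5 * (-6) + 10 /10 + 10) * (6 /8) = -57 /4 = -14.25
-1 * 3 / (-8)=3 / 8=0.38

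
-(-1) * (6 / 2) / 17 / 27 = 1 / 153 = 0.01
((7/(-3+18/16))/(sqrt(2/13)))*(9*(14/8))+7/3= 7/3- 147*sqrt(26)/5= -147.58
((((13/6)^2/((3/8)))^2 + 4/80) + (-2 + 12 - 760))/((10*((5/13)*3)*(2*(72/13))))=-1461747079/314928000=-4.64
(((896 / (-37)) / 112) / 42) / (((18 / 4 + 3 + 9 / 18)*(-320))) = 1 / 497280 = 0.00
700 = 700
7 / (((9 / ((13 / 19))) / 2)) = 182 / 171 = 1.06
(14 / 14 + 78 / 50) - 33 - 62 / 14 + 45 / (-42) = -1797 / 50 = -35.94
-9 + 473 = 464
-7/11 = -0.64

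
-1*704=-704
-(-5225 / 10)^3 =142645765.62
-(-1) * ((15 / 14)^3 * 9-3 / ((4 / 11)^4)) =-14093589 / 87808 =-160.50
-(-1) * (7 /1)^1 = 7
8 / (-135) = -8 / 135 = -0.06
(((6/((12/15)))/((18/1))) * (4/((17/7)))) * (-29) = -1015/51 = -19.90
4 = 4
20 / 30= 2 / 3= 0.67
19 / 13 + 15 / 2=233 / 26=8.96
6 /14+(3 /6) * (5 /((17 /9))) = 1.75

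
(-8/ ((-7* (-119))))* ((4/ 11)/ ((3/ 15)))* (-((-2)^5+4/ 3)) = -14720/ 27489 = -0.54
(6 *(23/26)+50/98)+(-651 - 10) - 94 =-477229/637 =-749.18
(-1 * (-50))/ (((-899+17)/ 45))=-125/ 49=-2.55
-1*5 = -5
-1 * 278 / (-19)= 278 / 19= 14.63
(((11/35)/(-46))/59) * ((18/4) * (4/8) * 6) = -0.00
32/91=0.35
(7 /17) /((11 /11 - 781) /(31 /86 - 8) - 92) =219 /5372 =0.04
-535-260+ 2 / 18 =-7154 / 9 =-794.89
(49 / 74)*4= 2.65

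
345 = 345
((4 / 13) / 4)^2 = 1 / 169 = 0.01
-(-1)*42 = 42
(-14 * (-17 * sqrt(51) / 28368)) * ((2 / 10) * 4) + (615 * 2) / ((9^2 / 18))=119 * sqrt(51) / 17730 + 820 / 3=273.38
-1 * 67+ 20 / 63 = -4201 / 63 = -66.68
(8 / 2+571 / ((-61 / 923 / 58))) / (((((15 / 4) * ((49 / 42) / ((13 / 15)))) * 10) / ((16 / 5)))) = -726637184 / 22875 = -31765.56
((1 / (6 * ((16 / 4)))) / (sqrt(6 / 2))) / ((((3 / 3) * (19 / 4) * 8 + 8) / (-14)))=-7 * sqrt(3) / 1656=-0.01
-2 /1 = -2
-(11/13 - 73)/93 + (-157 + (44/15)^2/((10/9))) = -22439063/151125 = -148.48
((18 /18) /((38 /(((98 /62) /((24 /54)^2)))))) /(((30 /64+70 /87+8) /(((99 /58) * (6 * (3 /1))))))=964467 /1382383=0.70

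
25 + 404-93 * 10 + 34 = -467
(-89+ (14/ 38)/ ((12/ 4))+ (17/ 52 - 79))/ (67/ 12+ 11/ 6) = -496619/ 21983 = -22.59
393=393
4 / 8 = 1 / 2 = 0.50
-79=-79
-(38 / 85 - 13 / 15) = 107 / 255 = 0.42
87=87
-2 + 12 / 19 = -26 / 19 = -1.37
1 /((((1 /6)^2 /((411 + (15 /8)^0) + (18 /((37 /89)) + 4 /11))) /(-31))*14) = -103483332 /2849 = -36322.69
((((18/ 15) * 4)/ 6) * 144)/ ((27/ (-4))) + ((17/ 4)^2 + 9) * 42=134347/ 120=1119.56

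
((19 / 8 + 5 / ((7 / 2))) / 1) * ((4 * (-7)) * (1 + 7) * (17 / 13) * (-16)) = 231744 / 13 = 17826.46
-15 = -15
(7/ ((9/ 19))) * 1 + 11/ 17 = 2360/ 153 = 15.42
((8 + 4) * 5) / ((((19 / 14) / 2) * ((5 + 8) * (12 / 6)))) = 840 / 247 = 3.40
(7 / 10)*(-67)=-469 / 10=-46.90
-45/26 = -1.73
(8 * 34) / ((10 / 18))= 2448 / 5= 489.60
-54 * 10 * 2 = -1080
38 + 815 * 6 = 4928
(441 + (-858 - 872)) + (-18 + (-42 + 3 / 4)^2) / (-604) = -12483833 / 9664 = -1291.79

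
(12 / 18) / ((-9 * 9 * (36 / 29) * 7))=-29 / 30618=-0.00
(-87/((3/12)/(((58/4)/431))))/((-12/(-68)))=-28594/431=-66.34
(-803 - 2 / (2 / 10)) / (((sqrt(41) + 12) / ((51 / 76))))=-124389 / 1957 + 41463 * sqrt(41) / 7828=-29.65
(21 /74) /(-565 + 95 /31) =-651 /1289080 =-0.00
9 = 9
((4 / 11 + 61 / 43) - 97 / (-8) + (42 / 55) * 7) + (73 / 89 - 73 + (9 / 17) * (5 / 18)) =-1510878767 / 28625960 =-52.78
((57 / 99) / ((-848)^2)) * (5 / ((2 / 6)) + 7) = 19 / 1078656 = 0.00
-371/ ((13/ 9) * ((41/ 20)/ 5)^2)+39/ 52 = -133494441/ 87412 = -1527.19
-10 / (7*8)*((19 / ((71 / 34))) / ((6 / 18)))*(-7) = 4845 / 142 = 34.12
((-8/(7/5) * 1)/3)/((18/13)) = -260/189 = -1.38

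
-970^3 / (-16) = 114084125 / 2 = 57042062.50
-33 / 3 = -11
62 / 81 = 0.77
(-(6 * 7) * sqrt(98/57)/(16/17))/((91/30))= -1785 * sqrt(114)/988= -19.29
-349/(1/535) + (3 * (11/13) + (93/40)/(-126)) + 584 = -4065046003/21840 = -186128.48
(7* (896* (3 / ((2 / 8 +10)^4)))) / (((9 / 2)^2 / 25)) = 160563200 / 76295547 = 2.10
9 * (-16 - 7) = -207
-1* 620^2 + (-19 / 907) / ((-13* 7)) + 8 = -31726562485 / 82537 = -384392.00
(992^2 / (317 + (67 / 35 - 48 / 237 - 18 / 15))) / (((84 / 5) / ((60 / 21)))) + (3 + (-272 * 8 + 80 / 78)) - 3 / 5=-397556828 / 241605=-1645.48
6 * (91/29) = 546/29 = 18.83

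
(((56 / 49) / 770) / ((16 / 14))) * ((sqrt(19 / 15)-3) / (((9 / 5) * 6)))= -1 / 2772+ sqrt(285) / 124740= -0.00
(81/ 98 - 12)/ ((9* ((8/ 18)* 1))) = -1095/ 392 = -2.79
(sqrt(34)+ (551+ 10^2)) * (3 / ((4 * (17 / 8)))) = 6 * sqrt(34) / 17+ 3906 / 17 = 231.82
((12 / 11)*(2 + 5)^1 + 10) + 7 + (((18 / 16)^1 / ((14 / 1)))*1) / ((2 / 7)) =8771 / 352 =24.92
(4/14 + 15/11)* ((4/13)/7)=508/7007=0.07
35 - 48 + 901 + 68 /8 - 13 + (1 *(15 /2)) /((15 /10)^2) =5321 /6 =886.83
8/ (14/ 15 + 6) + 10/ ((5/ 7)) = 197/ 13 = 15.15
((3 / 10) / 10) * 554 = 831 / 50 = 16.62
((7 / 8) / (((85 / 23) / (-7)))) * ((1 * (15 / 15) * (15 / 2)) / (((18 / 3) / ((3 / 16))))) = -0.39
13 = 13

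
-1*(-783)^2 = -613089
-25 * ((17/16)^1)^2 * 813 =-5873925/256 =-22945.02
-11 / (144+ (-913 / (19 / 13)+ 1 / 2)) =418 / 18247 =0.02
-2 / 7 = -0.29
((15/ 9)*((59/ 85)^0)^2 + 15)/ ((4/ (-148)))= -1850/ 3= -616.67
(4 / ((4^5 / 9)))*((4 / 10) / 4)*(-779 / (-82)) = 171 / 5120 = 0.03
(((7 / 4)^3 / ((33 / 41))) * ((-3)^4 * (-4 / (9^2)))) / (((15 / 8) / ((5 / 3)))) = -23.68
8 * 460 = 3680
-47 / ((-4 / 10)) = 235 / 2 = 117.50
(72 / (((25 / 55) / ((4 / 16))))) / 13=198 / 65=3.05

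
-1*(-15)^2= -225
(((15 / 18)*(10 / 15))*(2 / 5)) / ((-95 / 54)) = -12 / 95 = -0.13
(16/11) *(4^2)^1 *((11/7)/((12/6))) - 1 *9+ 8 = 121/7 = 17.29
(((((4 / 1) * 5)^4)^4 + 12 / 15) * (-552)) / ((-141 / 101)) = 60896051200000000000074336 / 235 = 259132132765957446808827.00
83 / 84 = 0.99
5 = 5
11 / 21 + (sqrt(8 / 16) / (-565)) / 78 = 11 / 21 -sqrt(2) / 88140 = 0.52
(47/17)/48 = 47/816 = 0.06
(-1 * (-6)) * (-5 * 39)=-1170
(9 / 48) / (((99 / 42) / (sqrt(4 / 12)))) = 7 * sqrt(3) / 264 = 0.05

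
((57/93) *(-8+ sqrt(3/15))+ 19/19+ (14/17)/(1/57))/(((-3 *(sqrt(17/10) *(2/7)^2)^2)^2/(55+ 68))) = 22453899895 *sqrt(5)/1720128+ 134020237768025/29242176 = 4612303.18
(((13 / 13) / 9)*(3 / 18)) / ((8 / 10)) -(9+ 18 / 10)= -11639 / 1080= -10.78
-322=-322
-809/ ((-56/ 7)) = 809/ 8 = 101.12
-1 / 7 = -0.14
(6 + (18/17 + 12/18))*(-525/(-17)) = 68950/289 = 238.58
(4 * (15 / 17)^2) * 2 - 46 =-11494 / 289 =-39.77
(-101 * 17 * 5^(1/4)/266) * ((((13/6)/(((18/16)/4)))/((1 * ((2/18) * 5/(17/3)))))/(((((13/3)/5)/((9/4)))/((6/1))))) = -1050804 * 5^(1/4)/133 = -11814.42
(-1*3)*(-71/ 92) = 213/ 92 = 2.32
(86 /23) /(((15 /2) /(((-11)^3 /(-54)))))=114466 /9315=12.29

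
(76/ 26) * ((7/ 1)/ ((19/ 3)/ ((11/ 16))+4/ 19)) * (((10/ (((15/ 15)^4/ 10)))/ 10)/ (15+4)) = 3135/ 2743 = 1.14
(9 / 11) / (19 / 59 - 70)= -531 / 45221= -0.01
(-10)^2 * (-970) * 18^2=-31428000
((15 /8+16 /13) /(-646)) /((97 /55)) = -55 /20176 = -0.00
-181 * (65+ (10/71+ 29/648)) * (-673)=365324373967/46008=7940453.27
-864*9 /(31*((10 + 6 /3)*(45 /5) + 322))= -3888 /6665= -0.58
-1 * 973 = -973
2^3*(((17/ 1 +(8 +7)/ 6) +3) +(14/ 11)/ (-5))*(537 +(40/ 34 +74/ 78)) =699724544/ 7293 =95944.68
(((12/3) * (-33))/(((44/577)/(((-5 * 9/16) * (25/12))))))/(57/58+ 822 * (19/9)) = 56473875/9667808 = 5.84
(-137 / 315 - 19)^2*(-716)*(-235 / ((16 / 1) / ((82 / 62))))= 3231925973693 / 615195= 5253498.44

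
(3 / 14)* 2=3 / 7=0.43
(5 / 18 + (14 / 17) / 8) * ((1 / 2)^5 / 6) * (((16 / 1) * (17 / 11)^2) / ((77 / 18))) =3961 / 223608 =0.02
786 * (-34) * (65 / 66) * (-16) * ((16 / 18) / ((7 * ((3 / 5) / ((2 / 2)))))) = 185286400 / 2079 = 89122.85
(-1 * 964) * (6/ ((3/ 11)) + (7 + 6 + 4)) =-37596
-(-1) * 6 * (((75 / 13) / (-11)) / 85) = -0.04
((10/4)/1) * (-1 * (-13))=65/2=32.50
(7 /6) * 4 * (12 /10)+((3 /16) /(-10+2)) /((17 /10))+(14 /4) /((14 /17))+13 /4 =13.09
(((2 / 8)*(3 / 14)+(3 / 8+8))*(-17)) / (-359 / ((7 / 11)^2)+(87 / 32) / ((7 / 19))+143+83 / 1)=224672 / 1024109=0.22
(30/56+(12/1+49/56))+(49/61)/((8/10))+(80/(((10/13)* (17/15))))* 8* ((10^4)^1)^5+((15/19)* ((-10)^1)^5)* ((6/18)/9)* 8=729001727999999999767855143587/9930312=73411764705882352917799.07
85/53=1.60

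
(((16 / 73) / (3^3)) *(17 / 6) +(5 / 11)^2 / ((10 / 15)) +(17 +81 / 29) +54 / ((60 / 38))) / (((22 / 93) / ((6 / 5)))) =349430522819 / 1267977150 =275.58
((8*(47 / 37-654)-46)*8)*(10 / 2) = -7796400 / 37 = -210713.51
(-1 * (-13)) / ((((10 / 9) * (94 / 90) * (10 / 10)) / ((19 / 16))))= 20007 / 1504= 13.30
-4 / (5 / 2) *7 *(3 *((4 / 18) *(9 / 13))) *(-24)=8064 / 65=124.06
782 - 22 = 760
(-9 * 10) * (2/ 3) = -60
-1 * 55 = -55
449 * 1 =449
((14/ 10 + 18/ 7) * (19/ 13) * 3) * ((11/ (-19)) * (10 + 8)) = -82566/ 455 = -181.46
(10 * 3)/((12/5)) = 25/2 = 12.50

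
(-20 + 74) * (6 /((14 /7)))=162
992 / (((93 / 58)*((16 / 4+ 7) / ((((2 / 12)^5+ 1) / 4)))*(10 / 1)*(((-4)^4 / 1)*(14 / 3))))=2929 / 2488320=0.00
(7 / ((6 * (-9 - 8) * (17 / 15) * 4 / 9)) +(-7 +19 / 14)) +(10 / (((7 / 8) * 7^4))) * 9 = -222898489 / 38857784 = -5.74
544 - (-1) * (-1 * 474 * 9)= -3722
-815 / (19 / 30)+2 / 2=-24431 / 19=-1285.84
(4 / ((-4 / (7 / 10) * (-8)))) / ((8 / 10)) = 7 / 64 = 0.11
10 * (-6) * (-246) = 14760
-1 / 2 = -0.50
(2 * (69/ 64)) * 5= 10.78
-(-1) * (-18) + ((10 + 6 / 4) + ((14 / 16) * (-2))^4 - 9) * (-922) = -10970.35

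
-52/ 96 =-0.54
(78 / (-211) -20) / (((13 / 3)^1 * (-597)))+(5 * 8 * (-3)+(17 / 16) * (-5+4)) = -1057256241 / 8733712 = -121.05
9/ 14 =0.64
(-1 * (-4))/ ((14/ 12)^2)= 144/ 49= 2.94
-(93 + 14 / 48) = -2239 / 24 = -93.29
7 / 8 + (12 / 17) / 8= 131 / 136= 0.96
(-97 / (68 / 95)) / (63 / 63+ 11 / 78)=-359385 / 3026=-118.77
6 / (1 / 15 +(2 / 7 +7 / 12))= 840 / 131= 6.41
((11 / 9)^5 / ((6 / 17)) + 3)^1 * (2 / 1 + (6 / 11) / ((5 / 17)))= 402879394 / 9743085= 41.35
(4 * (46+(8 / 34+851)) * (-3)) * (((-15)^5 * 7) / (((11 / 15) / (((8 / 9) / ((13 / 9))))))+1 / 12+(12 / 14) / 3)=116754078840493 / 2431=48027181752.57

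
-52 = -52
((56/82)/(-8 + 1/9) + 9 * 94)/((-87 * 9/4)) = -364808/84419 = -4.32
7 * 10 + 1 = 71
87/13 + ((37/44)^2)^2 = 350448445/48725248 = 7.19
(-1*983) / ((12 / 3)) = -983 / 4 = -245.75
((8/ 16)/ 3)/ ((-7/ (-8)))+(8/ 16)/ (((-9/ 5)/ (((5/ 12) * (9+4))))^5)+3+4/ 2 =-24313645686067/ 205705930752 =-118.20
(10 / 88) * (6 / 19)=15 / 418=0.04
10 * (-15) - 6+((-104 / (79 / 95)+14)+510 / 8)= -64247 / 316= -203.31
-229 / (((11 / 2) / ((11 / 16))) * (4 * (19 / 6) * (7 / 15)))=-10305 / 2128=-4.84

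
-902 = -902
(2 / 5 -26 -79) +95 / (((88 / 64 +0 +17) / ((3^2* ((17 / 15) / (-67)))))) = -1729929 / 16415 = -105.39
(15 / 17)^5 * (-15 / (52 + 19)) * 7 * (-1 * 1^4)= 79734375 / 100809847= 0.79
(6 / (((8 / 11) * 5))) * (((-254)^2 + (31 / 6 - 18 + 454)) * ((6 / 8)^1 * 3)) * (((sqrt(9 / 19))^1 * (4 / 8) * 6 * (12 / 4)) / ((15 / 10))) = 347261013 * sqrt(19) / 1520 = 995839.25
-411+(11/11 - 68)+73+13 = -392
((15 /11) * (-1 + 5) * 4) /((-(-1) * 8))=30 /11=2.73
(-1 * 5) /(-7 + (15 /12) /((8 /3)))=0.77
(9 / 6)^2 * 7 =63 / 4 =15.75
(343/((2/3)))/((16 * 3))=10.72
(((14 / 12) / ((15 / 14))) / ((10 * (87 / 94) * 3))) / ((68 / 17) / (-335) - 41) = -154301 / 161364555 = -0.00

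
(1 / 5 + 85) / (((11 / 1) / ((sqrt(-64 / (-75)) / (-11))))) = -1136*sqrt(3) / 3025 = -0.65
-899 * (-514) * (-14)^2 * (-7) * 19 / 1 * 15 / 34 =-90342433860 / 17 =-5314260815.29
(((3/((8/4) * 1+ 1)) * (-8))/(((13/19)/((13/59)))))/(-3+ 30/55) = 1672/1593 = 1.05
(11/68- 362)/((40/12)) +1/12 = -44255/408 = -108.47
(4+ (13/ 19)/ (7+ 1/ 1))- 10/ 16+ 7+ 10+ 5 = 1935/ 76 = 25.46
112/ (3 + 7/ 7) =28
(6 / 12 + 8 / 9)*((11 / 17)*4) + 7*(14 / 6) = 3049 / 153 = 19.93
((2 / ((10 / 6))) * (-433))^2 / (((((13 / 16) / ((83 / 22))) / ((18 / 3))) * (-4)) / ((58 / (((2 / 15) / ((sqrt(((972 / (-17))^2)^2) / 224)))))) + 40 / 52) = 224482654046797848 / 639570439715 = 350989.73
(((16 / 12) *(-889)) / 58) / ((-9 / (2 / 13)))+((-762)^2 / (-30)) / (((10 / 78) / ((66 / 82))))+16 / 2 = -121502.03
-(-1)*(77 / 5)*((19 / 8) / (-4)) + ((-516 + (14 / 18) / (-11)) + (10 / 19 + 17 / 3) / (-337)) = -53270962831 / 101423520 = -525.23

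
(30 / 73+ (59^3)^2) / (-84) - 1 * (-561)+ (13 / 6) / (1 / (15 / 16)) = -24633404026523 / 49056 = -502148646.99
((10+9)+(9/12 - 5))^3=205379/64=3209.05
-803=-803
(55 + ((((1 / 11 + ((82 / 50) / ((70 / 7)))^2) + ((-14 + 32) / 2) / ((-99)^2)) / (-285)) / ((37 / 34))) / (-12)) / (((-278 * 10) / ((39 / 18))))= -3079016563939589 / 71829323775000000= -0.04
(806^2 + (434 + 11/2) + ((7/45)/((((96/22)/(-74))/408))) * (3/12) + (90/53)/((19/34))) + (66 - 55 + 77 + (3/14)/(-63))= 5772220293961/8881740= 649897.46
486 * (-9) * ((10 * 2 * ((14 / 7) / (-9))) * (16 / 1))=311040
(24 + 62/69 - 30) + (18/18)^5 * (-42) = -3250/69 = -47.10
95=95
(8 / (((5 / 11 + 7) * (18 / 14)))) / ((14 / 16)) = 352 / 369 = 0.95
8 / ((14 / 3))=12 / 7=1.71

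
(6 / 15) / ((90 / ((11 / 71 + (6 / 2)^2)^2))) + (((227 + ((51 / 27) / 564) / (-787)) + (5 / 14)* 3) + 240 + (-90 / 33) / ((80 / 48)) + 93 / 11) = 736948191832649 / 1550614241484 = 475.26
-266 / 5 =-53.20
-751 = -751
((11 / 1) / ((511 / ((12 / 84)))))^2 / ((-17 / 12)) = -0.00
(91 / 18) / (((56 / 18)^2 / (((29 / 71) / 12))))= 0.02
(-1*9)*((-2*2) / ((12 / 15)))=45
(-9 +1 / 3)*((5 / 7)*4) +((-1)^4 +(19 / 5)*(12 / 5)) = -7687 / 525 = -14.64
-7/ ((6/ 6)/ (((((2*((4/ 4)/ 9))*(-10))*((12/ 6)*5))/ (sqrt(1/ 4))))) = 2800/ 9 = 311.11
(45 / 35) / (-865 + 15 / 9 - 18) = -27 / 18508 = -0.00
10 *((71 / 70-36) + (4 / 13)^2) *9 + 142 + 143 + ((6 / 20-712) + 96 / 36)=-126494413 / 35490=-3564.23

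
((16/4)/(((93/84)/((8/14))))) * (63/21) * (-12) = -2304/31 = -74.32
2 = 2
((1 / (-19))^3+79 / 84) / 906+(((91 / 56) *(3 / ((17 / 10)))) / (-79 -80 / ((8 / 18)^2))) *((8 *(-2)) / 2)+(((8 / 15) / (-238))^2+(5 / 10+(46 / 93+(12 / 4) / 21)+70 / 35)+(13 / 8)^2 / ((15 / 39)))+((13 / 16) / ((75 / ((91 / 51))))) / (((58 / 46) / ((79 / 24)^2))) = 10.22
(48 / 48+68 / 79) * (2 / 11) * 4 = 1176 / 869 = 1.35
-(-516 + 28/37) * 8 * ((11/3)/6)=2518.97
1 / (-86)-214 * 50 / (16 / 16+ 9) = -1070.01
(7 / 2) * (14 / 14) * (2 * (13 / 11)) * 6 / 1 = 546 / 11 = 49.64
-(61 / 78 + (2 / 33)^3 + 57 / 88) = -5344555 / 3737448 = -1.43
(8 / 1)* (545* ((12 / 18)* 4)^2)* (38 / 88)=1325440 / 99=13388.28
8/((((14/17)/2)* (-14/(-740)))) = 50320/49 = 1026.94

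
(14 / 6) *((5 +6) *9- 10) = 623 / 3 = 207.67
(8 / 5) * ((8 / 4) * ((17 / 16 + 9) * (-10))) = -322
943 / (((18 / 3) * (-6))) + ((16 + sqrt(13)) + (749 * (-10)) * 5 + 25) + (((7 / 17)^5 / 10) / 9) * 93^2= -9567181390609 / 255574260 + sqrt(13)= -37430.45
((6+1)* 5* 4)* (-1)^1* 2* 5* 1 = -1400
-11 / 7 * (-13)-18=17 / 7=2.43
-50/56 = -25/28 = -0.89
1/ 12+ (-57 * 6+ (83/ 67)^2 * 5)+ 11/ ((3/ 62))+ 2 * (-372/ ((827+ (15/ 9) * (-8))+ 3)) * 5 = -1471080263/ 13197660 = -111.47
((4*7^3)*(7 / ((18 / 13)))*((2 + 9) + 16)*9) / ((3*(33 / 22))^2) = 249704 / 3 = 83234.67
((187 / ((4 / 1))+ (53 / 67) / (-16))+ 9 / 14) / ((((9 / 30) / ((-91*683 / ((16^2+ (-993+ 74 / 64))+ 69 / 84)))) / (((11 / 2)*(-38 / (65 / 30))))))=-2839928725480 / 2206243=-1287223.90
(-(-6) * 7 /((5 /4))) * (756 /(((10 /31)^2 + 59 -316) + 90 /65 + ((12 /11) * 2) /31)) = -17453820384 /175517305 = -99.44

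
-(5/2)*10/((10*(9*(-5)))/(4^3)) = 32/9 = 3.56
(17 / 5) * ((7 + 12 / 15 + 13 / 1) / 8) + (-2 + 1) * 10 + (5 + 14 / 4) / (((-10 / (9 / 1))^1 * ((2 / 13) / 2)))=-100.61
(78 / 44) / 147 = 13 / 1078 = 0.01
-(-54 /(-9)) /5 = -6 /5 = -1.20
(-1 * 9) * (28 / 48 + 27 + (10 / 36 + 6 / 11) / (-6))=-16303 / 66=-247.02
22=22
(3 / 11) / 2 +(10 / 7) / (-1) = -199 / 154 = -1.29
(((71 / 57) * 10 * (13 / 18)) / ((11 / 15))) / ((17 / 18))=46150 / 3553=12.99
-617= -617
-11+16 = 5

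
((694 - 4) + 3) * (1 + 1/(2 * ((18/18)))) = 2079/2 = 1039.50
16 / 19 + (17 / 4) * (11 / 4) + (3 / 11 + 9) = 72907 / 3344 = 21.80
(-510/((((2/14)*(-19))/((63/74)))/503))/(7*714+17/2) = 6654690/414067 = 16.07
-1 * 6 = -6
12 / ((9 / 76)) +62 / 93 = 102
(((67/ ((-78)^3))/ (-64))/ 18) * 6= 67/ 91113984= 0.00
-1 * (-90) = 90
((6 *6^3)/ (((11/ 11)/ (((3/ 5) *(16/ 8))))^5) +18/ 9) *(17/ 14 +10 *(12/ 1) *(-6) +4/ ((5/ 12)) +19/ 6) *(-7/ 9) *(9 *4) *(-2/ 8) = -15947585.81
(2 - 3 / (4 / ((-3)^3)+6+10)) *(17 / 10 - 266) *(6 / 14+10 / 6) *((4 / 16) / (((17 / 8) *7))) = -1502105 / 89131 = -16.85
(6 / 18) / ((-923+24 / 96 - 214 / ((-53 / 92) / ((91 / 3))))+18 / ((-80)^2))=169600 / 5263651831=0.00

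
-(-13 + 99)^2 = -7396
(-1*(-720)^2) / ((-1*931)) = 518400 / 931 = 556.82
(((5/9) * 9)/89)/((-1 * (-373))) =5/33197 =0.00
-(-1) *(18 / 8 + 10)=49 / 4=12.25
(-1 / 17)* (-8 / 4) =2 / 17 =0.12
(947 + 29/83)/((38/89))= 3499035/1577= 2218.79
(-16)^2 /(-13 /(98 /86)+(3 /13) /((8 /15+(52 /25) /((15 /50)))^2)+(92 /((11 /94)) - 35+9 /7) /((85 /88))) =709689344 /2128017875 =0.33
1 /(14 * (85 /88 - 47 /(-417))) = 18348 /277067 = 0.07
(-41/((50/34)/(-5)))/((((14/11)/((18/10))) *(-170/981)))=-3981879/3500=-1137.68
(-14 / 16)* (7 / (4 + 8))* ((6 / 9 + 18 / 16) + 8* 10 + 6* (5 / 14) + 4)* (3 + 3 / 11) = -9401 / 64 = -146.89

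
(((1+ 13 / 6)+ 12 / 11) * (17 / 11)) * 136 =324836 / 363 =894.87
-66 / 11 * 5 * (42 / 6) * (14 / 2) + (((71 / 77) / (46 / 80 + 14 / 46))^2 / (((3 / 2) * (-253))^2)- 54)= -6440081124980564 / 4225775037561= -1524.00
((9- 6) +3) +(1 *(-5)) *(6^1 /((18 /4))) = -2 /3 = -0.67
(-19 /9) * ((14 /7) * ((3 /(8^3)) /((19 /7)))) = -0.01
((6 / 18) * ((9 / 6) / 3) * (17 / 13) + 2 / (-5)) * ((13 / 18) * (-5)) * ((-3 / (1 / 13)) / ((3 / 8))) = -1846 / 27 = -68.37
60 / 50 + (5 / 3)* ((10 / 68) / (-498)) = 304651 / 253980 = 1.20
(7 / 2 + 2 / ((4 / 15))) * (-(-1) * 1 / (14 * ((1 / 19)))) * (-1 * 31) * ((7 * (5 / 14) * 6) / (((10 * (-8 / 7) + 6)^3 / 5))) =1253175 / 5776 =216.96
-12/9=-4/3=-1.33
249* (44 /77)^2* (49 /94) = 1992 /47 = 42.38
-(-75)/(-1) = -75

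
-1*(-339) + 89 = 428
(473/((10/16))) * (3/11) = 1032/5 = 206.40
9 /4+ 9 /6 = 15 /4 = 3.75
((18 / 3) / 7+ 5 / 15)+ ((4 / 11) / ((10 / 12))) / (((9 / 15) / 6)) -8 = -565 / 231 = -2.45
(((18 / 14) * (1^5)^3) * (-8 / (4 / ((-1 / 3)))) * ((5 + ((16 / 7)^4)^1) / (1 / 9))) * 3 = 12561642 / 16807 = 747.41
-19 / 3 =-6.33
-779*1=-779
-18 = -18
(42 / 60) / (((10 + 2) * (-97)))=-7 / 11640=-0.00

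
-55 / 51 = -1.08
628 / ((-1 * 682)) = -314 / 341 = -0.92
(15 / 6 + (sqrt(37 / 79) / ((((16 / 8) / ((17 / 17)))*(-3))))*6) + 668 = 1341 / 2 - sqrt(2923) / 79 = 669.82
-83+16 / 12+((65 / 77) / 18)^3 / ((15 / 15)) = -217437262615 / 2662500456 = -81.67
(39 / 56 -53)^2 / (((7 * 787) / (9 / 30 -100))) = -8553303877 / 172762240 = -49.51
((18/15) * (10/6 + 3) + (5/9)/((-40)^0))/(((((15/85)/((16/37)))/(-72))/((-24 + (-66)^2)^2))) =-20380863150.36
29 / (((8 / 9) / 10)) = 1305 / 4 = 326.25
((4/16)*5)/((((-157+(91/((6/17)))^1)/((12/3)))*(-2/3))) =-9/121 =-0.07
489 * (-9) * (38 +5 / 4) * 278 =-96043023 / 2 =-48021511.50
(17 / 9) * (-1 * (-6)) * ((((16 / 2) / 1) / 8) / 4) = 17 / 6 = 2.83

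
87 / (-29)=-3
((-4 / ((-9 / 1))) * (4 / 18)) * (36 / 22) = 16 / 99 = 0.16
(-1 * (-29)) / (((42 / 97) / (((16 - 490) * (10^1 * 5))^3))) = -6241134181500000 / 7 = -891590597357142.86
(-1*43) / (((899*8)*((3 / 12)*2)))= -43 / 3596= -0.01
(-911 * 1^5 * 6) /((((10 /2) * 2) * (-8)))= 2733 /40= 68.32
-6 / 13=-0.46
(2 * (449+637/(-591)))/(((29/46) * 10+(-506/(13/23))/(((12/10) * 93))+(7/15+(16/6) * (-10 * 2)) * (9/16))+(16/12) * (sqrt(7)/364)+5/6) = -1684827535032033712320/57590485013482974899-201541704126796800 * sqrt(7)/57590485013482974899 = -29.26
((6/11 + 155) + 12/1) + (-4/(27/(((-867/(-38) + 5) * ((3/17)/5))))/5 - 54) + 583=556812596/799425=696.52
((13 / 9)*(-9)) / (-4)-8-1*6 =-43 / 4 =-10.75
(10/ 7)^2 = 100/ 49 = 2.04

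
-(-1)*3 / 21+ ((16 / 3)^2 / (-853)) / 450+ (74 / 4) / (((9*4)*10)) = 37564579 / 193460400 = 0.19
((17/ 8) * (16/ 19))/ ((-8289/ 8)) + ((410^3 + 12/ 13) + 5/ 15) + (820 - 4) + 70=141109500293155/ 2047383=68921887.25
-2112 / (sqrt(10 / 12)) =-2112 * sqrt(30) / 5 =-2313.58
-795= -795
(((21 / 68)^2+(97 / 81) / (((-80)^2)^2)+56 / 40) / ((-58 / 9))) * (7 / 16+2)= -18639549292429 / 32955432960000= -0.57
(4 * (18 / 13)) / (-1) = -72 / 13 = -5.54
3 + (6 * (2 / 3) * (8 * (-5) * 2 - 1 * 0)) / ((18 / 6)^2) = -293 / 9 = -32.56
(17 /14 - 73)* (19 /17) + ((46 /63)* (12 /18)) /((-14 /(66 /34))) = -1203997 /14994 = -80.30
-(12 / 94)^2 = -36 / 2209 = -0.02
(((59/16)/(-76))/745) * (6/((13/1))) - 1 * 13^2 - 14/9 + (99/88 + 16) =-8131256413/52996320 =-153.43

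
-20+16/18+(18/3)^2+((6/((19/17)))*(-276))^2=7132870808/3249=2195404.99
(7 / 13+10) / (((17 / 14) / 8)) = 69.43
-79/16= -4.94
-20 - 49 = -69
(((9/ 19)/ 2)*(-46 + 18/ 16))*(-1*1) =3231/ 304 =10.63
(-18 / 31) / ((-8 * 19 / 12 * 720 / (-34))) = -51 / 23560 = -0.00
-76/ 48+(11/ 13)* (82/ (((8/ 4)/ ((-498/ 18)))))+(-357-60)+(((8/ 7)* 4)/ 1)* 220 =-135659/ 364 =-372.69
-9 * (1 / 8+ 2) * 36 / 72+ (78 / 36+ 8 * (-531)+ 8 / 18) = -612713 / 144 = -4254.95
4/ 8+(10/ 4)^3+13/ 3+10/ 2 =611/ 24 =25.46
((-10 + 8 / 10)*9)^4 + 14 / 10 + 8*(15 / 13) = 381895740983 / 8125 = 47002552.74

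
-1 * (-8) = 8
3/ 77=0.04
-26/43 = -0.60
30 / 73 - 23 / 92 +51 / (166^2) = 163753 / 1005794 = 0.16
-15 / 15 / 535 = -1 / 535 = -0.00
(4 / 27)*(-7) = -28 / 27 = -1.04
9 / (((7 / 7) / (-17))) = -153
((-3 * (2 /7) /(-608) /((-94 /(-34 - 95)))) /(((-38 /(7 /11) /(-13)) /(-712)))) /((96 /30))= -2238795 /23889536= -0.09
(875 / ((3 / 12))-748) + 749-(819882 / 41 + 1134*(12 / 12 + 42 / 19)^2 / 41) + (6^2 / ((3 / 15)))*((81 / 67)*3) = -15993978165 / 991667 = -16128.38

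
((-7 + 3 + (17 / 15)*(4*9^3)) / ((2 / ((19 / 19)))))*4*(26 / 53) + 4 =3242.52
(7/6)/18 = 7/108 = 0.06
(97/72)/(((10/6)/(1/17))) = 97/2040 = 0.05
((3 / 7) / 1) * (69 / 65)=207 / 455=0.45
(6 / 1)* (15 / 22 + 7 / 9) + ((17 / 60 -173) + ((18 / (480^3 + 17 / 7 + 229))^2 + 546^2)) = 1515581760809176913846 / 5086663464982275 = 297952.04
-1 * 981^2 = -962361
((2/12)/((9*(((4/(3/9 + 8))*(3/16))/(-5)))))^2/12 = 15625/177147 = 0.09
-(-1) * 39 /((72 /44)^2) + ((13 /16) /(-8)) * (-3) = 51389 /3456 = 14.87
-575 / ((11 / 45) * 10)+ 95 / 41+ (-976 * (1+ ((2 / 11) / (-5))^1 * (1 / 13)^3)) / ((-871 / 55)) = -295640351679 / 1726055474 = -171.28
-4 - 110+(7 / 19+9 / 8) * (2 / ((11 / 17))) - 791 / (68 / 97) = -4397627 / 3553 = -1237.72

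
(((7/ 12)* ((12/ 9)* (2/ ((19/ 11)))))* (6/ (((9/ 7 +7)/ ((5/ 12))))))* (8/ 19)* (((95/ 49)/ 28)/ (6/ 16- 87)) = -200/ 2186919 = -0.00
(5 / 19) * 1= 5 / 19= 0.26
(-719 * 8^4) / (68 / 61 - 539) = 179646464 / 32811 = 5475.19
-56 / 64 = -7 / 8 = -0.88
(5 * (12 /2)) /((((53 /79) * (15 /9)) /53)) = 1422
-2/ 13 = -0.15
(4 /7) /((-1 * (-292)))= 1 /511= 0.00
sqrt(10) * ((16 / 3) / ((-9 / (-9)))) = 16 * sqrt(10) / 3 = 16.87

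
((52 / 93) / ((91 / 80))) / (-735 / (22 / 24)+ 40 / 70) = -0.00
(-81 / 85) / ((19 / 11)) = -891 / 1615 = -0.55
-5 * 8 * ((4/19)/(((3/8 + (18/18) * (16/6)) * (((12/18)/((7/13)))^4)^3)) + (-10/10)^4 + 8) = -186241535226386206335/517031105038098352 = -360.21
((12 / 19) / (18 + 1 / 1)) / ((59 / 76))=48 / 1121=0.04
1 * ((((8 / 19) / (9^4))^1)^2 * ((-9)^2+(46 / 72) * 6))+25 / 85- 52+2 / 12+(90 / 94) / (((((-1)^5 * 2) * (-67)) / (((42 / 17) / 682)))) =-43861358356108413595 / 851029261838050779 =-51.54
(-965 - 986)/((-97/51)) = 99501/97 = 1025.78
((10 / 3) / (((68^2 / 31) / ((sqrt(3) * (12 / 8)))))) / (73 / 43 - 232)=-6665 * sqrt(3) / 45791472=-0.00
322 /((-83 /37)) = -11914 /83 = -143.54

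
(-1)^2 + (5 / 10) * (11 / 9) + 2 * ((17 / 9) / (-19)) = 161 / 114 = 1.41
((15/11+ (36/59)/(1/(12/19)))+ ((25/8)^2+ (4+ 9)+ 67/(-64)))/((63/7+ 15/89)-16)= -824156821/239911936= -3.44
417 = 417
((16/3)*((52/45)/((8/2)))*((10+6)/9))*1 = 3328/1215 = 2.74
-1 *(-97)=97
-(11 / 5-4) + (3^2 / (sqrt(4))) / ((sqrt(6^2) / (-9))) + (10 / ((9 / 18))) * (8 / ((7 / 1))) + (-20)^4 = 22402507 / 140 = 160017.91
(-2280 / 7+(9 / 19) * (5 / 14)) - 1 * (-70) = -67975 / 266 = -255.55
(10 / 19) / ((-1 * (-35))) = 2 / 133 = 0.02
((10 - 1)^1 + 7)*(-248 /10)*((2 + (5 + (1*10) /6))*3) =-51584 /5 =-10316.80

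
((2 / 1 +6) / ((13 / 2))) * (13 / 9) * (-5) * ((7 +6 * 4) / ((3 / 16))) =-1469.63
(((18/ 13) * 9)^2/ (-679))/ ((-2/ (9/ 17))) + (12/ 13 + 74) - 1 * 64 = 21426476/ 1950767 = 10.98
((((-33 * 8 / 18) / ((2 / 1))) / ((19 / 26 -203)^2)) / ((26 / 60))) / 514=-0.00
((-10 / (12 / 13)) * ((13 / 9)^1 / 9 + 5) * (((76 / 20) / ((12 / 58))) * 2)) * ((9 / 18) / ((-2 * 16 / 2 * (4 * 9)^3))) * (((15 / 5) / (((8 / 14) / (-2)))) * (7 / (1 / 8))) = -0.81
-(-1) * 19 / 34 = 19 / 34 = 0.56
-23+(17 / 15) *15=-6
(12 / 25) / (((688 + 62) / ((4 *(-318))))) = -2544 / 3125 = -0.81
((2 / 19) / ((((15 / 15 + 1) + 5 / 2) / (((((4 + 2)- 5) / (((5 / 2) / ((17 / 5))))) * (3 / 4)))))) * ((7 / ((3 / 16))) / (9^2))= 3808 / 346275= 0.01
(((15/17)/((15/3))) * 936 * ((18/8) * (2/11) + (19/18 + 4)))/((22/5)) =421980/2057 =205.14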